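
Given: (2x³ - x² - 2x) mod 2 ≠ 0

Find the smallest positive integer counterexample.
Testing positive integers:
x = 1: LHS = (2·1³ - 1² - 2·1) mod 2 = (-1) mod 2 = 1; 1 ≠ 0 — holds
x = 2: LHS = (2·2³ - 2² - 2·2) mod 2 = 8 mod 2 = 0; 0 ≠ 0 — FAILS  ← smallest positive counterexample

Answer: x = 2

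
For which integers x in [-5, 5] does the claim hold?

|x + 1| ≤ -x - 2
Over all integers in [-5, 5], LHS − RHS is smallest at x = -1, where it equals 1:
x = -1: LHS = |(-1) + 1| = |0| = 0, RHS = -(-1) - 2 = -1; 0 ≤ -1 — FAILS
At the ends of the range:
x = -5: LHS = |(-5) + 1| = |-4| = 4, RHS = -(-5) - 2 = 3; 4 ≤ 3 — FAILS
x = 5: LHS = |5 + 1| = |6| = 6, RHS = -5 - 2 = -7; 6 ≤ -7 — FAILS
Hence LHS − RHS is never zero or negative, i.e. LHS > RHS throughout, so the claimed relation (≤) fails for every integer in [-5, 5].

Answer: None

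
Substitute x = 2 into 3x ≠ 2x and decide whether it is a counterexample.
Substitute x = 2 into the relation:
x = 2: LHS = 3·2 = 6, RHS = 2·2 = 4; 6 ≠ 4 — holds

The claim holds here, so x = 2 is not a counterexample. (A counterexample exists elsewhere, e.g. x = 0.)

Answer: No, x = 2 is not a counterexample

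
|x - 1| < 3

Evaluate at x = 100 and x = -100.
x = 100: LHS = |100 - 1| = |99| = 99; 99 < 3 — FAILS
x = -100: LHS = |(-100) - 1| = |-101| = 101; 101 < 3 — FAILS

Answer: No, fails for both x = 100 and x = -100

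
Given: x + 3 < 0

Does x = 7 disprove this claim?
Substitute x = 7 into the relation:
x = 7: LHS = 7 + 3 = 10; 10 < 0 — FAILS

Since the claim fails at x = 7, this value is a counterexample.

Answer: Yes, x = 7 is a counterexample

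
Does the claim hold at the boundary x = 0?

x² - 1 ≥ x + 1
x = 0: LHS = 0² - 1 = -1, RHS = 0 + 1 = 1; -1 ≥ 1 — FAILS

The relation fails at x = 0, so x = 0 is a counterexample.

Answer: No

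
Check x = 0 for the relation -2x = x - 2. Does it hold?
x = 0: LHS = -2·0 = 0, RHS = 0 - 2 = -2; 0 = -2 — FAILS

The relation fails at x = 0, so x = 0 is a counterexample.

Answer: No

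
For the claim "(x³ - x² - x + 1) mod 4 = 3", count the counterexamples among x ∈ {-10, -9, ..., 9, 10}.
Counterexamples in [-10, 10]: {-9, -8, -7, -5, -4, -3, -1, 0, 1, 3, 4, 5, 7, 8, 9}.

Counting them gives 15 values.

Answer: 15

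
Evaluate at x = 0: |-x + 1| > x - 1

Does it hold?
x = 0: LHS = |-0 + 1| = |1| = 1, RHS = 0 - 1 = -1; 1 > -1 — holds

The relation is satisfied at x = 0.

Answer: Yes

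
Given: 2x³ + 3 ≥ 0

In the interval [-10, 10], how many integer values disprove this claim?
Counterexamples in [-10, 10]: {-10, -9, -8, -7, -6, -5, -4, -3, -2}.

Counting them gives 9 values.

Answer: 9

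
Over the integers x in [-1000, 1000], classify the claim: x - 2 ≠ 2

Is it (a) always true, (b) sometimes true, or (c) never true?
Holds at x = 0: LHS = 0 - 2 = -2; -2 ≠ 2 — holds
Fails at x = 4: LHS = 4 - 2 = 2; 2 ≠ 2 — FAILS
It is satisfied by some integers in the range but not all.

Answer: Sometimes true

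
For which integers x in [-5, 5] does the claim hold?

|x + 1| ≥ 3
Holds for: {-5, -4, 2, 3, 4, 5}
Fails for: {-3, -2, -1, 0, 1}

Answer: {-5, -4, 2, 3, 4, 5}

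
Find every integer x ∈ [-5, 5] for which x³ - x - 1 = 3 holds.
Track d = LHS − RHS over the integers in [-5, 5]. Equality would need d = 0, but d changes sign only between consecutive integers, jumping over 0:
x = 1: LHS = 1³ - 1 - 1 = -1; -1 = 3 — FAILS  (d = -4)
x = 2: LHS = 2³ - 2 - 1 = 5; 5 = 3 — FAILS  (d = 2)
Away from these crossings d keeps a constant sign, and checking every integer in [-5, 5] confirms d ≠ 0 throughout. Hence the two sides are never equal, so the claimed relation (=) fails for every integer in [-5, 5].

Answer: None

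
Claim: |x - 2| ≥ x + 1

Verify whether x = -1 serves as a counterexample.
Substitute x = -1 into the relation:
x = -1: LHS = |(-1) - 2| = |-3| = 3, RHS = (-1) + 1 = 0; 3 ≥ 0 — holds

The claim holds here, so x = -1 is not a counterexample. (A counterexample exists elsewhere, e.g. x = 1.)

Answer: No, x = -1 is not a counterexample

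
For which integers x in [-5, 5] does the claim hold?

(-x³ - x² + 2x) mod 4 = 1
For a polynomial with integer coefficients, its value mod 4 depends only on x mod 4, so it suffices to check one representative of each residue class, x = 0, 1, 2, 3:
x = 0: LHS = (-0³ - 0² + 2·0) mod 4 = 0 mod 4 = 0; 0 = 1 — FAILS
x = 1: LHS = (-1³ - 1² + 2·1) mod 4 = 0 mod 4 = 0; 0 = 1 — FAILS
x = 2: LHS = (-2³ - 2² + 2·2) mod 4 = (-8) mod 4 = 0; 0 = 1 — FAILS
x = 3: LHS = (-3³ - 3² + 2·3) mod 4 = (-30) mod 4 = 2; 2 = 1 — FAILS
The relation fails in every residue class, so the claimed relation (=) fails for every integer in [-5, 5].

Answer: None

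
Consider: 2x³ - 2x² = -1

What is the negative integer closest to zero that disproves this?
Testing negative integers from -1 downward:
x = -1: LHS = 2·(-1)³ - 2·(-1)² = -4; -4 = -1 — FAILS  ← closest negative counterexample to 0

Answer: x = -1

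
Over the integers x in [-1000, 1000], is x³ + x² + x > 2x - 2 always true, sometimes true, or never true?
Holds at x = 0: LHS = 0³ + 0² + 0 = 0, RHS = 2·0 - 2 = -2; 0 > -2 — holds
Fails at x = -2: LHS = (-2)³ + (-2)² + (-2) = -6, RHS = 2·(-2) - 2 = -6; -6 > -6 — FAILS
It is satisfied by some integers in the range but not all.

Answer: Sometimes true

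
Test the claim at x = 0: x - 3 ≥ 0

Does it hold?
x = 0: LHS = 0 - 3 = -3; -3 ≥ 0 — FAILS

The relation fails at x = 0, so x = 0 is a counterexample.

Answer: No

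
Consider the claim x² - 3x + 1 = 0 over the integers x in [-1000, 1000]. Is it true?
The claim fails at x = 0:
x = 0: LHS = 0² - 3·0 + 1 = 1; 1 = 0 — FAILS

Because a single integer refutes it, the statement is false.

Answer: False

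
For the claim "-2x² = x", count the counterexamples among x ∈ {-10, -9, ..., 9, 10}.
Counterexamples in [-10, 10]: {-10, -9, -8, -7, -6, -5, -4, -3, -2, -1, 1, 2, 3, 4, 5, 6, 7, 8, 9, 10}.

Counting them gives 20 values.

Answer: 20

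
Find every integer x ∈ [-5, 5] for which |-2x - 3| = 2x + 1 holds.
Over all integers in [-5, 5], LHS − RHS is always positive; it is smallest at x = 0, where it equals 2:
x = 0: LHS = |-2·0 - 3| = |-3| = 3, RHS = 2·0 + 1 = 1; 3 = 1 — FAILS
At the ends of the range:
x = -5: LHS = |-2·(-5) - 3| = |7| = 7, RHS = 2·(-5) + 1 = -9; 7 = -9 — FAILS
x = 5: LHS = |-2·5 - 3| = |-13| = 13, RHS = 2·5 + 1 = 11; 13 = 11 — FAILS
Hence LHS − RHS is never 0, i.e. the two sides are never equal, so the claimed relation (=) fails for every integer in [-5, 5].

Answer: None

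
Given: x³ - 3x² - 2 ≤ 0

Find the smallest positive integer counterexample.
Testing positive integers:
x = 1: LHS = 1³ - 3·1² - 2 = -4; -4 ≤ 0 — holds
x = 2: LHS = 2³ - 3·2² - 2 = -6; -6 ≤ 0 — holds
x = 3: LHS = 3³ - 3·3² - 2 = -2; -2 ≤ 0 — holds
x = 4: LHS = 4³ - 3·4² - 2 = 14; 14 ≤ 0 — FAILS  ← smallest positive counterexample

Answer: x = 4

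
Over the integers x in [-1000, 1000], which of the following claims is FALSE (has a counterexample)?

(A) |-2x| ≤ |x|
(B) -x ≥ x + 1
(A) x = 1: LHS = |-2·1| = |-2| = 2, RHS = |1| = 1; 2 ≤ 1 — FAILS
(B) x = 0: LHS = -0 = 0, RHS = 0 + 1 = 1; 0 ≥ 1 — FAILS

Answer: Both A and B are false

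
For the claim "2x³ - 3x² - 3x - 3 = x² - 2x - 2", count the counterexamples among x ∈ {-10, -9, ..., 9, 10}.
Counterexamples in [-10, 10]: {-10, -9, -8, -7, -6, -5, -4, -3, -2, -1, 0, 1, 2, 3, 4, 5, 6, 7, 8, 9, 10}.

Counting them gives 21 values.

Answer: 21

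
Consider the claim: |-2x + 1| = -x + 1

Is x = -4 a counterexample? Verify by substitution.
Substitute x = -4 into the relation:
x = -4: LHS = |-2·(-4) + 1| = |9| = 9, RHS = -(-4) + 1 = 5; 9 = 5 — FAILS

Since the claim fails at x = -4, this value is a counterexample.

Answer: Yes, x = -4 is a counterexample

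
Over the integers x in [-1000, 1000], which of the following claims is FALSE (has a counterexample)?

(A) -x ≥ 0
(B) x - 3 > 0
(A) x = 1: -1 ≥ 0 — FAILS
(B) x = 0: LHS = 0 - 3 = -3; -3 > 0 — FAILS

Answer: Both A and B are false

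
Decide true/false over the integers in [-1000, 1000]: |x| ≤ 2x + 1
The claim fails at x = -1:
x = -1: LHS = |-1| = 1, RHS = 2·(-1) + 1 = -1; 1 ≤ -1 — FAILS

Because a single integer refutes it, the statement is false.

Answer: False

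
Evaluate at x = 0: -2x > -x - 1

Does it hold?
x = 0: LHS = -2·0 = 0, RHS = -0 - 1 = -1; 0 > -1 — holds

The relation is satisfied at x = 0.

Answer: Yes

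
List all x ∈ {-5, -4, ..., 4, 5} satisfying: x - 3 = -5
Holds for: {-2}
Fails for: {-5, -4, -3, -1, 0, 1, 2, 3, 4, 5}

Answer: {-2}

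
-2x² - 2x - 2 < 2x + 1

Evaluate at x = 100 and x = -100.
x = 100: LHS = -2·100² - 2·100 - 2 = -20202, RHS = 2·100 + 1 = 201; -20202 < 201 — holds
x = -100: LHS = -2·(-100)² - 2·(-100) - 2 = -19802, RHS = 2·(-100) + 1 = -199; -19802 < -199 — holds

Answer: Yes, holds for both x = 100 and x = -100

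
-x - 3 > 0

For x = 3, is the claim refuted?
Substitute x = 3 into the relation:
x = 3: LHS = -3 - 3 = -6; -6 > 0 — FAILS

Since the claim fails at x = 3, this value is a counterexample.

Answer: Yes, x = 3 is a counterexample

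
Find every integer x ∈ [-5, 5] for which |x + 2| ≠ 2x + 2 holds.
Holds for: {-5, -4, -3, -2, -1, 1, 2, 3, 4, 5}
Fails for: {0}

Answer: {-5, -4, -3, -2, -1, 1, 2, 3, 4, 5}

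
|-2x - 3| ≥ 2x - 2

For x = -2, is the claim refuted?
Substitute x = -2 into the relation:
x = -2: LHS = |-2·(-2) - 3| = |1| = 1, RHS = 2·(-2) - 2 = -6; 1 ≥ -6 — holds

The relation holds at x = -2, so it is not a counterexample.

Answer: No, x = -2 is not a counterexample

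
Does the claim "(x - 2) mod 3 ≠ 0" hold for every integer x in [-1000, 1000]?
The claim fails at x = -1:
x = -1: LHS = ((-1) - 2) mod 3 = (-3) mod 3 = 0; 0 ≠ 0 — FAILS

Because a single integer refutes it, the statement is false.

Answer: False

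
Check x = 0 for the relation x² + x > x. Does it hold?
x = 0: LHS = 0² + 0 = 0; 0 > 0 — FAILS

The relation fails at x = 0, so x = 0 is a counterexample.

Answer: No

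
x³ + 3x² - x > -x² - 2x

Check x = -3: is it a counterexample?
Substitute x = -3 into the relation:
x = -3: LHS = (-3)³ + 3·(-3)² - (-3) = 3, RHS = -(-3)² - 2·(-3) = -3; 3 > -3 — holds

The claim holds here, so x = -3 is not a counterexample. (A counterexample exists elsewhere, e.g. x = 0.)

Answer: No, x = -3 is not a counterexample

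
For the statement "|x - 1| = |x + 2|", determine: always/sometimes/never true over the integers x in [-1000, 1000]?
Track d = LHS − RHS over the integers in [-1000, 1000]. Equality would need d = 0, but d changes sign only between consecutive integers, jumping over 0:
x = -1: LHS = |(-1) - 1| = |-2| = 2, RHS = |(-1) + 2| = |1| = 1; 2 = 1 — FAILS  (d = 1)
x = 0: LHS = |0 - 1| = |-1| = 1, RHS = |0 + 2| = |2| = 2; 1 = 2 — FAILS  (d = -1)
Away from these crossings d keeps a constant sign, and checking every integer in [-1000, 1000] confirms d ≠ 0 throughout. Hence the two sides are never equal, so the claimed relation (=) fails for every integer in [-1000, 1000].

No integer in the range satisfies it.

Answer: Never true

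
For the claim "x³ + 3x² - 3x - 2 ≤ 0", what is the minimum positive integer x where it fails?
Testing positive integers:
x = 1: LHS = 1³ + 3·1² - 3·1 - 2 = -1; -1 ≤ 0 — holds
x = 2: LHS = 2³ + 3·2² - 3·2 - 2 = 12; 12 ≤ 0 — FAILS  ← smallest positive counterexample

Answer: x = 2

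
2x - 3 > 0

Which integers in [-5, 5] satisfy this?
Holds for: {2, 3, 4, 5}
Fails for: {-5, -4, -3, -2, -1, 0, 1}

Answer: {2, 3, 4, 5}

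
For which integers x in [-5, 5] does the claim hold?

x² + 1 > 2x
Holds for: {-5, -4, -3, -2, -1, 0, 2, 3, 4, 5}
Fails for: {1}

Answer: {-5, -4, -3, -2, -1, 0, 2, 3, 4, 5}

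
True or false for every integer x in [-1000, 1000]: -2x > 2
The claim fails at x = 0:
x = 0: LHS = -2·0 = 0; 0 > 2 — FAILS

Because a single integer refutes it, the statement is false.

Answer: False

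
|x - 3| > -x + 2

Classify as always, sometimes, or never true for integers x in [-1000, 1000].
Over all integers in [-1000, 1000], LHS − RHS is smallest at x = 0, where it equals 1:
x = 0: LHS = |0 - 3| = |-3| = 3, RHS = -0 + 2 = 2; 3 > 2 — holds
At the ends of the range:
x = -1000: LHS = |(-1000) - 3| = |-1003| = 1003, RHS = -(-1000) + 2 = 1002; 1003 > 1002 — holds
x = 1000: LHS = |1000 - 3| = |997| = 997, RHS = -1000 + 2 = -998; 997 > -998 — holds
Hence LHS − RHS is never zero or negative, i.e. LHS > RHS throughout, so the relation holds for every integer in [-1000, 1000].

No counterexample exists.

Answer: Always true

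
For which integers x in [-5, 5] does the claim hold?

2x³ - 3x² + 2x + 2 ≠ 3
Holds for: {-5, -4, -3, -2, -1, 0, 2, 3, 4, 5}
Fails for: {1}

Answer: {-5, -4, -3, -2, -1, 0, 2, 3, 4, 5}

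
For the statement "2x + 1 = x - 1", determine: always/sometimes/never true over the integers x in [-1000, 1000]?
Holds at x = -2: LHS = 2·(-2) + 1 = -3, RHS = (-2) - 1 = -3; -3 = -3 — holds
Fails at x = 0: LHS = 2·0 + 1 = 1, RHS = 0 - 1 = -1; 1 = -1 — FAILS
It is satisfied by some integers in the range but not all.

Answer: Sometimes true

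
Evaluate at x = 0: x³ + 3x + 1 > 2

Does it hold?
x = 0: LHS = 0³ + 3·0 + 1 = 1; 1 > 2 — FAILS

The relation fails at x = 0, so x = 0 is a counterexample.

Answer: No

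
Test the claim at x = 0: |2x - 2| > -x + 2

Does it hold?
x = 0: LHS = |2·0 - 2| = |-2| = 2, RHS = -0 + 2 = 2; 2 > 2 — FAILS

The relation fails at x = 0, so x = 0 is a counterexample.

Answer: No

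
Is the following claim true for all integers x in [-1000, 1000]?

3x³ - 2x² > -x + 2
The claim fails at x = 0:
x = 0: LHS = 3·0³ - 2·0² = 0, RHS = -0 + 2 = 2; 0 > 2 — FAILS

Because a single integer refutes it, the statement is false.

Answer: False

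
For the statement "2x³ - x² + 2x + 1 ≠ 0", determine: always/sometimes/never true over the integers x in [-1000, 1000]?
Track d = LHS − RHS over the integers in [-1000, 1000]. Equality would need d = 0, but d changes sign only between consecutive integers, jumping over 0:
x = -1: LHS = 2·(-1)³ - (-1)² + 2·(-1) + 1 = -4; -4 ≠ 0 — holds  (d = -4)
x = 0: LHS = 2·0³ - 0² + 2·0 + 1 = 1; 1 ≠ 0 — holds  (d = 1)
Away from these crossings d keeps a constant sign, and checking every integer in [-1000, 1000] confirms d ≠ 0 throughout. Hence the two sides are never equal, so the relation holds for every integer in [-1000, 1000].

No counterexample exists.

Answer: Always true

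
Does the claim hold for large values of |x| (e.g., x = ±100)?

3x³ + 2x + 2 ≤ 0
x = 100: LHS = 3·100³ + 2·100 + 2 = 3000202; 3000202 ≤ 0 — FAILS
x = -100: LHS = 3·(-100)³ + 2·(-100) + 2 = -3000198; -3000198 ≤ 0 — holds

Answer: Partially: fails for x = 100, holds for x = -100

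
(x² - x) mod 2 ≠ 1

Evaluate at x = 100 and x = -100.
x = 100: LHS = (100² - 100) mod 2 = 9900 mod 2 = 0; 0 ≠ 1 — holds
x = -100: LHS = ((-100)² - (-100)) mod 2 = 10100 mod 2 = 0; 0 ≠ 1 — holds

Answer: Yes, holds for both x = 100 and x = -100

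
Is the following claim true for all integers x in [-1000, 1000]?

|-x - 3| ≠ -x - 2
Track d = LHS − RHS over the integers in [-1000, 1000]. Equality would need d = 0, but d changes sign only between consecutive integers, jumping over 0:
x = -3: LHS = |-(-3) - 3| = |0| = 0, RHS = -(-3) - 2 = 1; 0 ≠ 1 — holds  (d = -1)
x = -2: LHS = |-(-2) - 3| = |-1| = 1, RHS = -(-2) - 2 = 0; 1 ≠ 0 — holds  (d = 1)
Away from these crossings d keeps a constant sign, and checking every integer in [-1000, 1000] confirms d ≠ 0 throughout. Hence the two sides are never equal, so the relation holds for every integer in [-1000, 1000].

No counterexample exists.

Answer: True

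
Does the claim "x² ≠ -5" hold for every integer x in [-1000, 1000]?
Over all integers in [-1000, 1000], LHS − RHS is always positive; it is smallest at x = 0, where it equals 5:
x = 0: LHS = 0² = 0; 0 ≠ -5 — holds
At the ends of the range:
x = -1000: LHS = (-1000)² = 1000000; 1000000 ≠ -5 — holds
x = 1000: LHS = 1000² = 1000000; 1000000 ≠ -5 — holds
Hence LHS − RHS is never 0, i.e. the two sides are never equal, so the relation holds for every integer in [-1000, 1000].

No counterexample exists.

Answer: True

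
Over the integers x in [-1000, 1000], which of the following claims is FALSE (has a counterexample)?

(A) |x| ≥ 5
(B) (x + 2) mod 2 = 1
(A) x = 0: LHS = |0| = 0; 0 ≥ 5 — FAILS
(B) x = 0: LHS = (0 + 2) mod 2 = 2 mod 2 = 0; 0 = 1 — FAILS

Answer: Both A and B are false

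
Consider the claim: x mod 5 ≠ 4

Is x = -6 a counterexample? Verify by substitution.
Substitute x = -6 into the relation:
x = -6: LHS = (-6) mod 5 = 4; 4 ≠ 4 — FAILS

Since the claim fails at x = -6, this value is a counterexample.

Answer: Yes, x = -6 is a counterexample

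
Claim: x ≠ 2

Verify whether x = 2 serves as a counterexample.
Substitute x = 2 into the relation:
x = 2: 2 ≠ 2 — FAILS

Since the claim fails at x = 2, this value is a counterexample.

Answer: Yes, x = 2 is a counterexample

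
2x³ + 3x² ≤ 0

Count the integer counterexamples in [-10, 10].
Counterexamples in [-10, 10]: {-1, 1, 2, 3, 4, 5, 6, 7, 8, 9, 10}.

Counting them gives 11 values.

Answer: 11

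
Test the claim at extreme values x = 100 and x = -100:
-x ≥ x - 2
x = 100: RHS = 100 - 2 = 98; -100 ≥ 98 — FAILS
x = -100: LHS = -(-100) = 100, RHS = (-100) - 2 = -102; 100 ≥ -102 — holds

Answer: Partially: fails for x = 100, holds for x = -100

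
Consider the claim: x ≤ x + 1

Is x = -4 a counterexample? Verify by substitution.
Substitute x = -4 into the relation:
x = -4: RHS = (-4) + 1 = -3; -4 ≤ -3 — holds

The relation holds at x = -4, so it is not a counterexample.

Answer: No, x = -4 is not a counterexample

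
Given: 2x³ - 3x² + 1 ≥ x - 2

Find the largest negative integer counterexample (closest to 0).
Testing negative integers from -1 downward:
x = -1: LHS = 2·(-1)³ - 3·(-1)² + 1 = -4, RHS = (-1) - 2 = -3; -4 ≥ -3 — FAILS  ← closest negative counterexample to 0

Answer: x = -1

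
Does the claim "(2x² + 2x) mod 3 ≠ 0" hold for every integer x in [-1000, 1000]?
The claim fails at x = 0:
x = 0: LHS = (2·0² + 2·0) mod 3 = 0 mod 3 = 0; 0 ≠ 0 — FAILS

Because a single integer refutes it, the statement is false.

Answer: False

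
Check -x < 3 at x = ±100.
x = 100: -100 < 3 — holds
x = -100: LHS = -(-100) = 100; 100 < 3 — FAILS

Answer: Partially: holds for x = 100, fails for x = -100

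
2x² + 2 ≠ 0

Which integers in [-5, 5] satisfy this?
Over all integers in [-5, 5], LHS − RHS is always positive; it is smallest at x = 0, where it equals 2:
x = 0: LHS = 2·0² + 2 = 2; 2 ≠ 0 — holds
At the ends of the range:
x = -5: LHS = 2·(-5)² + 2 = 52; 52 ≠ 0 — holds
x = 5: LHS = 2·5² + 2 = 52; 52 ≠ 0 — holds
Hence LHS − RHS is never 0, i.e. the two sides are never equal, so the relation holds for every integer in [-5, 5].

Answer: All integers in [-5, 5]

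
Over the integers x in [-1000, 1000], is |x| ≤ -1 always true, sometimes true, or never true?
An absolute value is never negative, so the left side is ≥ 0 for every x, while the right side is -1. Tightest case in [-1000, 1000] is x = 0:
x = 0: LHS = |0| = 0; 0 ≤ -1 — FAILS
Hence LHS − RHS is never zero or negative, i.e. LHS > RHS throughout, so the claimed relation (≤) fails for every integer in [-1000, 1000].

No integer in the range satisfies it.

Answer: Never true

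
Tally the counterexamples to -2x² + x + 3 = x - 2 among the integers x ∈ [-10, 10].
Counterexamples in [-10, 10]: {-10, -9, -8, -7, -6, -5, -4, -3, -2, -1, 0, 1, 2, 3, 4, 5, 6, 7, 8, 9, 10}.

Counting them gives 21 values.

Answer: 21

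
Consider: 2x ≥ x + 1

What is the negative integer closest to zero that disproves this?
Testing negative integers from -1 downward:
x = -1: LHS = 2·(-1) = -2, RHS = (-1) + 1 = 0; -2 ≥ 0 — FAILS  ← closest negative counterexample to 0

Answer: x = -1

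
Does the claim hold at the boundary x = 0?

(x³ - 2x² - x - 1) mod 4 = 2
x = 0: LHS = (0³ - 2·0² - 0 - 1) mod 4 = (-1) mod 4 = 3; 3 = 2 — FAILS

The relation fails at x = 0, so x = 0 is a counterexample.

Answer: No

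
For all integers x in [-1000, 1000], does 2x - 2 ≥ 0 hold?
The claim fails at x = 0:
x = 0: LHS = 2·0 - 2 = -2; -2 ≥ 0 — FAILS

Because a single integer refutes it, the statement is false.

Answer: False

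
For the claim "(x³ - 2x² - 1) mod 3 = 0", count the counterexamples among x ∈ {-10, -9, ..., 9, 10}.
Counterexamples in [-10, 10]: {-10, -9, -8, -7, -6, -5, -4, -3, -2, -1, 0, 1, 2, 3, 4, 5, 6, 7, 8, 9, 10}.

Counting them gives 21 values.

Answer: 21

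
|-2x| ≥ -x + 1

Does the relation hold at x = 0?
x = 0: LHS = |-2·0| = |0| = 0, RHS = -0 + 1 = 1; 0 ≥ 1 — FAILS

The relation fails at x = 0, so x = 0 is a counterexample.

Answer: No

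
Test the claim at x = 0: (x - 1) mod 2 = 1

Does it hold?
x = 0: LHS = (0 - 1) mod 2 = (-1) mod 2 = 1; 1 = 1 — holds

The relation is satisfied at x = 0.

Answer: Yes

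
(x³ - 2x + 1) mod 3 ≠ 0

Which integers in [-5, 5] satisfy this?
Holds for: {-4, -3, -1, 0, 2, 3, 5}
Fails for: {-5, -2, 1, 4}

Answer: {-4, -3, -1, 0, 2, 3, 5}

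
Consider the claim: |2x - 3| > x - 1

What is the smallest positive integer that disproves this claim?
Testing positive integers:
x = 1: LHS = |2·1 - 3| = |-1| = 1, RHS = 1 - 1 = 0; 1 > 0 — holds
x = 2: LHS = |2·2 - 3| = |1| = 1, RHS = 2 - 1 = 1; 1 > 1 — FAILS  ← smallest positive counterexample

Answer: x = 2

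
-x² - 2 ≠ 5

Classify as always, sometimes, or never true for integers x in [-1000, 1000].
Over all integers in [-1000, 1000], LHS − RHS is always negative; it is closest to 0 at x = 0, where it equals -7:
x = 0: LHS = -0² - 2 = -2; -2 ≠ 5 — holds
At the ends of the range:
x = -1000: LHS = -(-1000)² - 2 = -1000002; -1000002 ≠ 5 — holds
x = 1000: LHS = -1000² - 2 = -1000002; -1000002 ≠ 5 — holds
Hence LHS − RHS is never 0, i.e. the two sides are never equal, so the relation holds for every integer in [-1000, 1000].

No counterexample exists.

Answer: Always true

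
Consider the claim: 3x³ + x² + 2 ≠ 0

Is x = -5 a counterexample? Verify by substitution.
Substitute x = -5 into the relation:
x = -5: LHS = 3·(-5)³ + (-5)² + 2 = -348; -348 ≠ 0 — holds

The claim holds here, so x = -5 is not a counterexample. (A counterexample exists elsewhere, e.g. x = -1.)

Answer: No, x = -5 is not a counterexample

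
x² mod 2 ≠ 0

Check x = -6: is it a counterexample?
Substitute x = -6 into the relation:
x = -6: LHS = ((-6)²) mod 2 = 36 mod 2 = 0; 0 ≠ 0 — FAILS

Since the claim fails at x = -6, this value is a counterexample.

Answer: Yes, x = -6 is a counterexample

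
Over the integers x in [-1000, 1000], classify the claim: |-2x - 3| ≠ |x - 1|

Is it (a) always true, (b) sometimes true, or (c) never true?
Holds at x = 0: LHS = |-2·0 - 3| = |-3| = 3, RHS = |0 - 1| = |-1| = 1; 3 ≠ 1 — holds
Fails at x = -4: LHS = |-2·(-4) - 3| = |5| = 5, RHS = |(-4) - 1| = |-5| = 5; 5 ≠ 5 — FAILS
It is satisfied by some integers in the range but not all.

Answer: Sometimes true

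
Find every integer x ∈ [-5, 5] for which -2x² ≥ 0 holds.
Holds for: {0}
Fails for: {-5, -4, -3, -2, -1, 1, 2, 3, 4, 5}

Answer: {0}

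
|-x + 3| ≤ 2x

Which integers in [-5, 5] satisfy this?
Holds for: {1, 2, 3, 4, 5}
Fails for: {-5, -4, -3, -2, -1, 0}

Answer: {1, 2, 3, 4, 5}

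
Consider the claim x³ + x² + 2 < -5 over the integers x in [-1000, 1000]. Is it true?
The claim fails at x = 0:
x = 0: LHS = 0³ + 0² + 2 = 2; 2 < -5 — FAILS

Because a single integer refutes it, the statement is false.

Answer: False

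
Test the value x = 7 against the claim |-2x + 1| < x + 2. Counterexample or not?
Substitute x = 7 into the relation:
x = 7: LHS = |-2·7 + 1| = |-13| = 13, RHS = 7 + 2 = 9; 13 < 9 — FAILS

Since the claim fails at x = 7, this value is a counterexample.

Answer: Yes, x = 7 is a counterexample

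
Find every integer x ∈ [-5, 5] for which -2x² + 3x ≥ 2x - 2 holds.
Holds for: {0, 1}
Fails for: {-5, -4, -3, -2, -1, 2, 3, 4, 5}

Answer: {0, 1}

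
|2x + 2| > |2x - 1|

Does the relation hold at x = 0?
x = 0: LHS = |2·0 + 2| = |2| = 2, RHS = |2·0 - 1| = |-1| = 1; 2 > 1 — holds

The relation is satisfied at x = 0.

Answer: Yes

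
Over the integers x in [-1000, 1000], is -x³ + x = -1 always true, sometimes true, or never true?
Track d = LHS − RHS over the integers in [-1000, 1000]. Equality would need d = 0, but d changes sign only between consecutive integers, jumping over 0:
x = 1: LHS = -1³ + 1 = 0; 0 = -1 — FAILS  (d = 1)
x = 2: LHS = -2³ + 2 = -6; -6 = -1 — FAILS  (d = -5)
Away from these crossings d keeps a constant sign, and checking every integer in [-1000, 1000] confirms d ≠ 0 throughout. Hence the two sides are never equal, so the claimed relation (=) fails for every integer in [-1000, 1000].

No integer in the range satisfies it.

Answer: Never true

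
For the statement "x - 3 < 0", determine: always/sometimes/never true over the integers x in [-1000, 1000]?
Holds at x = 0: LHS = 0 - 3 = -3; -3 < 0 — holds
Fails at x = 3: LHS = 3 - 3 = 0; 0 < 0 — FAILS
It is satisfied by some integers in the range but not all.

Answer: Sometimes true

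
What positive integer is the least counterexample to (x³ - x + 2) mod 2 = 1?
Testing positive integers:
x = 1: LHS = (1³ - 1 + 2) mod 2 = 2 mod 2 = 0; 0 = 1 — FAILS  ← smallest positive counterexample

Answer: x = 1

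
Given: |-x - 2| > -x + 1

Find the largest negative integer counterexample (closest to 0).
Testing negative integers from -1 downward:
x = -1: LHS = |-(-1) - 2| = |-1| = 1, RHS = -(-1) + 1 = 2; 1 > 2 — FAILS  ← closest negative counterexample to 0

Answer: x = -1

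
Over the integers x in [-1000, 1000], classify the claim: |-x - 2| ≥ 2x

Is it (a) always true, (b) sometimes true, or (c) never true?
Holds at x = 0: LHS = |-0 - 2| = |-2| = 2, RHS = 2·0 = 0; 2 ≥ 0 — holds
Fails at x = 3: LHS = |-3 - 2| = |-5| = 5, RHS = 2·3 = 6; 5 ≥ 6 — FAILS
It is satisfied by some integers in the range but not all.

Answer: Sometimes true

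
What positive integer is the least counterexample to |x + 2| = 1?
Testing positive integers:
x = 1: LHS = |1 + 2| = |3| = 3; 3 = 1 — FAILS  ← smallest positive counterexample

Answer: x = 1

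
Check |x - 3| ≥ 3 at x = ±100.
x = 100: LHS = |100 - 3| = |97| = 97; 97 ≥ 3 — holds
x = -100: LHS = |(-100) - 3| = |-103| = 103; 103 ≥ 3 — holds

Answer: Yes, holds for both x = 100 and x = -100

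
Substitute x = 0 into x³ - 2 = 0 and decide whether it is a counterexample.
Substitute x = 0 into the relation:
x = 0: LHS = 0³ - 2 = -2; -2 = 0 — FAILS

Since the claim fails at x = 0, this value is a counterexample.

Answer: Yes, x = 0 is a counterexample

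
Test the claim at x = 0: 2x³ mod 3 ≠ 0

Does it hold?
x = 0: LHS = (2·0³) mod 3 = 0 mod 3 = 0; 0 ≠ 0 — FAILS

The relation fails at x = 0, so x = 0 is a counterexample.

Answer: No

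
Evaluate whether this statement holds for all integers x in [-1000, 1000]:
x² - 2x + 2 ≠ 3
Track d = LHS − RHS over the integers in [-1000, 1000]. Equality would need d = 0, but d changes sign only between consecutive integers, jumping over 0:
x = -1: LHS = (-1)² - 2·(-1) + 2 = 5; 5 ≠ 3 — holds  (d = 2)
x = 0: LHS = 0² - 2·0 + 2 = 2; 2 ≠ 3 — holds  (d = -1)
x = 2: LHS = 2² - 2·2 + 2 = 2; 2 ≠ 3 — holds  (d = -1)
x = 3: LHS = 3² - 2·3 + 2 = 5; 5 ≠ 3 — holds  (d = 2)
Away from these crossings d keeps a constant sign, and checking every integer in [-1000, 1000] confirms d ≠ 0 throughout. Hence the two sides are never equal, so the relation holds for every integer in [-1000, 1000].

No counterexample exists.

Answer: True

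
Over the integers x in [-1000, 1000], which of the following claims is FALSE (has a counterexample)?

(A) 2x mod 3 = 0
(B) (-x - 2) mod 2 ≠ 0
(A) x = 1: LHS = (2·1) mod 3 = 2 mod 3 = 2; 2 = 0 — FAILS
(B) x = 0: LHS = (-0 - 2) mod 2 = (-2) mod 2 = 0; 0 ≠ 0 — FAILS

Answer: Both A and B are false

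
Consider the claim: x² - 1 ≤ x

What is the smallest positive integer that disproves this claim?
Testing positive integers:
x = 1: LHS = 1² - 1 = 0; 0 ≤ 1 — holds
x = 2: LHS = 2² - 1 = 3; 3 ≤ 2 — FAILS  ← smallest positive counterexample

Answer: x = 2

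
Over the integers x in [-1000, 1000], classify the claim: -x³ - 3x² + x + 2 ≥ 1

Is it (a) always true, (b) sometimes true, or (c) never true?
Holds at x = 0: LHS = -0³ - 3·0² + 0 + 2 = 2; 2 ≥ 1 — holds
Fails at x = 1: LHS = -1³ - 3·1² + 1 + 2 = -1; -1 ≥ 1 — FAILS
It is satisfied by some integers in the range but not all.

Answer: Sometimes true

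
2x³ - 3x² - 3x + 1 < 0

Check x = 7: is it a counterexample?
Substitute x = 7 into the relation:
x = 7: LHS = 2·7³ - 3·7² - 3·7 + 1 = 519; 519 < 0 — FAILS

Since the claim fails at x = 7, this value is a counterexample.

Answer: Yes, x = 7 is a counterexample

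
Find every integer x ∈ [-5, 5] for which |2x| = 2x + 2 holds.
Track d = LHS − RHS over the integers in [-5, 5]. Equality would need d = 0, but d changes sign only between consecutive integers, jumping over 0:
x = -1: LHS = |2·(-1)| = |-2| = 2, RHS = 2·(-1) + 2 = 0; 2 = 0 — FAILS  (d = 2)
x = 0: LHS = |2·0| = |0| = 0, RHS = 2·0 + 2 = 2; 0 = 2 — FAILS  (d = -2)
Away from these crossings d keeps a constant sign, and checking every integer in [-5, 5] confirms d ≠ 0 throughout. Hence the two sides are never equal, so the claimed relation (=) fails for every integer in [-5, 5].

Answer: None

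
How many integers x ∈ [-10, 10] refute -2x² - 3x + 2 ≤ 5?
Over all integers in [-10, 10], LHS − RHS is largest at x = -1, where it equals -2:
x = -1: LHS = -2·(-1)² - 3·(-1) + 2 = 3; 3 ≤ 5 — holds
At the ends of the range:
x = -10: LHS = -2·(-10)² - 3·(-10) + 2 = -168; -168 ≤ 5 — holds
x = 10: LHS = -2·10² - 3·10 + 2 = -228; -228 ≤ 5 — holds
Hence LHS − RHS is never positive, i.e. LHS ≤ RHS throughout, so the relation holds for every integer in [-10, 10].

No counterexample appears in that range.

Answer: 0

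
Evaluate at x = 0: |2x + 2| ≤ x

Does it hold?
x = 0: LHS = |2·0 + 2| = |2| = 2; 2 ≤ 0 — FAILS

The relation fails at x = 0, so x = 0 is a counterexample.

Answer: No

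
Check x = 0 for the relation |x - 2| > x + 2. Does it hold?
x = 0: LHS = |0 - 2| = |-2| = 2, RHS = 0 + 2 = 2; 2 > 2 — FAILS

The relation fails at x = 0, so x = 0 is a counterexample.

Answer: No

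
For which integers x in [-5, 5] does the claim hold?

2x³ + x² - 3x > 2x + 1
Holds for: {-1, 2, 3, 4, 5}
Fails for: {-5, -4, -3, -2, 0, 1}

Answer: {-1, 2, 3, 4, 5}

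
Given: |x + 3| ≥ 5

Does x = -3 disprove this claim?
Substitute x = -3 into the relation:
x = -3: LHS = |(-3) + 3| = |0| = 0; 0 ≥ 5 — FAILS

Since the claim fails at x = -3, this value is a counterexample.

Answer: Yes, x = -3 is a counterexample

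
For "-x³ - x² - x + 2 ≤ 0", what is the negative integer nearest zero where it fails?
Testing negative integers from -1 downward:
x = -1: LHS = -(-1)³ - (-1)² - (-1) + 2 = 3; 3 ≤ 0 — FAILS  ← closest negative counterexample to 0

Answer: x = -1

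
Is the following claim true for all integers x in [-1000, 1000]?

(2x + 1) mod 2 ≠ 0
For a polynomial with integer coefficients, its value mod 2 depends only on x mod 2, so it suffices to check one representative of each residue class, x = 0, 1:
x = 0: LHS = (2·0 + 1) mod 2 = 1 mod 2 = 1; 1 ≠ 0 — holds
x = 1: LHS = (2·1 + 1) mod 2 = 3 mod 2 = 1; 1 ≠ 0 — holds
The relation holds in every residue class, so the relation holds for every integer in [-1000, 1000].

No counterexample exists.

Answer: True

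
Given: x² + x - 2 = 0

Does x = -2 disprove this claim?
Substitute x = -2 into the relation:
x = -2: LHS = (-2)² + (-2) - 2 = 0; 0 = 0 — holds

The claim holds here, so x = -2 is not a counterexample. (A counterexample exists elsewhere, e.g. x = 0.)

Answer: No, x = -2 is not a counterexample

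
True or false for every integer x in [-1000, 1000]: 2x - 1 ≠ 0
Track d = LHS − RHS over the integers in [-1000, 1000]. Equality would need d = 0, but d changes sign only between consecutive integers, jumping over 0:
x = 0: LHS = 2·0 - 1 = -1; -1 ≠ 0 — holds  (d = -1)
x = 1: LHS = 2·1 - 1 = 1; 1 ≠ 0 — holds  (d = 1)
Away from these crossings d keeps a constant sign, and checking every integer in [-1000, 1000] confirms d ≠ 0 throughout. Hence the two sides are never equal, so the relation holds for every integer in [-1000, 1000].

No counterexample exists.

Answer: True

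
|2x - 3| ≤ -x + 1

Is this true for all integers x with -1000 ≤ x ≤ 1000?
The claim fails at x = 0:
x = 0: LHS = |2·0 - 3| = |-3| = 3, RHS = -0 + 1 = 1; 3 ≤ 1 — FAILS

Because a single integer refutes it, the statement is false.

Answer: False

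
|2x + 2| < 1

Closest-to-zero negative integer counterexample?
Testing negative integers from -1 downward:
x = -1: LHS = |2·(-1) + 2| = |0| = 0; 0 < 1 — holds
x = -2: LHS = |2·(-2) + 2| = |-2| = 2; 2 < 1 — FAILS  ← closest negative counterexample to 0

Answer: x = -2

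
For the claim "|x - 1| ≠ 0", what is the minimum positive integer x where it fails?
Testing positive integers:
x = 1: LHS = |1 - 1| = |0| = 0; 0 ≠ 0 — FAILS  ← smallest positive counterexample

Answer: x = 1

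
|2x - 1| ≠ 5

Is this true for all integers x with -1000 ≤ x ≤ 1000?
The claim fails at x = -2:
x = -2: LHS = |2·(-2) - 1| = |-5| = 5; 5 ≠ 5 — FAILS

Because a single integer refutes it, the statement is false.

Answer: False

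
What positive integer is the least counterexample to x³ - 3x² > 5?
Testing positive integers:
x = 1: LHS = 1³ - 3·1² = -2; -2 > 5 — FAILS  ← smallest positive counterexample

Answer: x = 1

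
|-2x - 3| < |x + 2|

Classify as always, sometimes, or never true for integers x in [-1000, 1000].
Over all integers in [-1000, 1000], LHS − RHS is smallest at x = -1, where it equals 0:
x = -1: LHS = |-2·(-1) - 3| = |-1| = 1, RHS = |(-1) + 2| = |1| = 1; 1 < 1 — FAILS
At the ends of the range:
x = -1000: LHS = |-2·(-1000) - 3| = |1997| = 1997, RHS = |(-1000) + 2| = |-998| = 998; 1997 < 998 — FAILS
x = 1000: LHS = |-2·1000 - 3| = |-2003| = 2003, RHS = |1000 + 2| = |1002| = 1002; 2003 < 1002 — FAILS
Hence LHS − RHS is never negative, i.e. LHS ≥ RHS throughout, so the claimed relation (<) fails for every integer in [-1000, 1000].

No integer in the range satisfies it.

Answer: Never true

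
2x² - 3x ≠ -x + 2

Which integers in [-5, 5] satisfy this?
Track d = LHS − RHS over the integers in [-5, 5]. Equality would need d = 0, but d changes sign only between consecutive integers, jumping over 0:
x = -1: LHS = 2·(-1)² - 3·(-1) = 5, RHS = -(-1) + 2 = 3; 5 ≠ 3 — holds  (d = 2)
x = 0: LHS = 2·0² - 3·0 = 0, RHS = -0 + 2 = 2; 0 ≠ 2 — holds  (d = -2)
x = 1: LHS = 2·1² - 3·1 = -1, RHS = -1 + 2 = 1; -1 ≠ 1 — holds  (d = -2)
x = 2: LHS = 2·2² - 3·2 = 2, RHS = -2 + 2 = 0; 2 ≠ 0 — holds  (d = 2)
Away from these crossings d keeps a constant sign, and checking every integer in [-5, 5] confirms d ≠ 0 throughout. Hence the two sides are never equal, so the relation holds for every integer in [-5, 5].

Answer: All integers in [-5, 5]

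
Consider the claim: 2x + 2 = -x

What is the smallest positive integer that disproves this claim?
Testing positive integers:
x = 1: LHS = 2·1 + 2 = 4; 4 = -1 — FAILS  ← smallest positive counterexample

Answer: x = 1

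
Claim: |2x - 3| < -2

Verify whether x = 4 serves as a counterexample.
Substitute x = 4 into the relation:
x = 4: LHS = |2·4 - 3| = |5| = 5; 5 < -2 — FAILS

Since the claim fails at x = 4, this value is a counterexample.

Answer: Yes, x = 4 is a counterexample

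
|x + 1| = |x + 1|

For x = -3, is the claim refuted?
Substitute x = -3 into the relation:
x = -3: LHS = |(-3) + 1| = |-2| = 2, RHS = |(-3) + 1| = |-2| = 2; 2 = 2 — holds

The relation holds at x = -3, so it is not a counterexample.

Answer: No, x = -3 is not a counterexample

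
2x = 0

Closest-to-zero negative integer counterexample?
Testing negative integers from -1 downward:
x = -1: LHS = 2·(-1) = -2; -2 = 0 — FAILS  ← closest negative counterexample to 0

Answer: x = -1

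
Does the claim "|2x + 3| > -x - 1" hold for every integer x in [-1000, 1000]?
The claim fails at x = -2:
x = -2: LHS = |2·(-2) + 3| = |-1| = 1, RHS = -(-2) - 1 = 1; 1 > 1 — FAILS

Because a single integer refutes it, the statement is false.

Answer: False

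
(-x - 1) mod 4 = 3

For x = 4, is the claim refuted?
Substitute x = 4 into the relation:
x = 4: LHS = (-4 - 1) mod 4 = (-5) mod 4 = 3; 3 = 3 — holds

The claim holds here, so x = 4 is not a counterexample. (A counterexample exists elsewhere, e.g. x = 1.)

Answer: No, x = 4 is not a counterexample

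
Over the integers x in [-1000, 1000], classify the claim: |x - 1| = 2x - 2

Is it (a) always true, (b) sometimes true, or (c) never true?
Holds at x = 1: LHS = |1 - 1| = |0| = 0, RHS = 2·1 - 2 = 0; 0 = 0 — holds
Fails at x = 0: LHS = |0 - 1| = |-1| = 1, RHS = 2·0 - 2 = -2; 1 = -2 — FAILS
It is satisfied by some integers in the range but not all.

Answer: Sometimes true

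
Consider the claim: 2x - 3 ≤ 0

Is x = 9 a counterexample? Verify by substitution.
Substitute x = 9 into the relation:
x = 9: LHS = 2·9 - 3 = 15; 15 ≤ 0 — FAILS

Since the claim fails at x = 9, this value is a counterexample.

Answer: Yes, x = 9 is a counterexample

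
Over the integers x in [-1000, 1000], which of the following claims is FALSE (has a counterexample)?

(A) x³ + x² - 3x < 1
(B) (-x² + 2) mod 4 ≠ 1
(A) x = -1: LHS = (-1)³ + (-1)² - 3·(-1) = 3; 3 < 1 — FAILS
(B) x = 1: LHS = (-1² + 2) mod 4 = 1 mod 4 = 1; 1 ≠ 1 — FAILS

Answer: Both A and B are false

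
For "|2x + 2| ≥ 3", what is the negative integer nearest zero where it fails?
Testing negative integers from -1 downward:
x = -1: LHS = |2·(-1) + 2| = |0| = 0; 0 ≥ 3 — FAILS  ← closest negative counterexample to 0

Answer: x = -1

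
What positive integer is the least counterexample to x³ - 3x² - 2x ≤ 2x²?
Testing positive integers:
x = 1: LHS = 1³ - 3·1² - 2·1 = -4, RHS = 2·1² = 2; -4 ≤ 2 — holds
x = 2: LHS = 2³ - 3·2² - 2·2 = -8, RHS = 2·2² = 8; -8 ≤ 8 — holds
x = 3: LHS = 3³ - 3·3² - 2·3 = -6, RHS = 2·3² = 18; -6 ≤ 18 — holds
x = 4: LHS = 4³ - 3·4² - 2·4 = 8, RHS = 2·4² = 32; 8 ≤ 32 — holds
x = 5: LHS = 5³ - 3·5² - 2·5 = 40, RHS = 2·5² = 50; 40 ≤ 50 — holds
x = 6: LHS = 6³ - 3·6² - 2·6 = 96, RHS = 2·6² = 72; 96 ≤ 72 — FAILS  ← smallest positive counterexample

Answer: x = 6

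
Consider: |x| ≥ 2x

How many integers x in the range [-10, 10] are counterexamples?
Counterexamples in [-10, 10]: {1, 2, 3, 4, 5, 6, 7, 8, 9, 10}.

Counting them gives 10 values.

Answer: 10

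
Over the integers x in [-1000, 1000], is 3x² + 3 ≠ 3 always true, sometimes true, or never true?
Holds at x = 1: LHS = 3·1² + 3 = 6; 6 ≠ 3 — holds
Fails at x = 0: LHS = 3·0² + 3 = 3; 3 ≠ 3 — FAILS
It is satisfied by some integers in the range but not all.

Answer: Sometimes true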